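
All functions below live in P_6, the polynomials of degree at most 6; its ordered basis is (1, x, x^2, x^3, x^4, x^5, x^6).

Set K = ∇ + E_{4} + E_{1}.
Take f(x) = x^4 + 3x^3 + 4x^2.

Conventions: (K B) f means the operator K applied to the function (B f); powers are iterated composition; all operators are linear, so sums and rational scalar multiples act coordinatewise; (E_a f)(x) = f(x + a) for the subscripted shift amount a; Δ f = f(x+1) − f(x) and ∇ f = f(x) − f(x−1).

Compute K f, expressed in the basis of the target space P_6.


the result is g(x) = 2x^4 + 30x^3 + 158x^2 + 456x + 518

∇ f = 4x^3 + 3x^2 + 3x - 2
E_{4} f = x^4 + 19x^3 + 136x^2 + 432x + 512
E_{1} f = x^4 + 7x^3 + 19x^2 + 21x + 8
(∇ + E_{4} + E_{1}) f = 2x^4 + 30x^3 + 158x^2 + 456x + 518


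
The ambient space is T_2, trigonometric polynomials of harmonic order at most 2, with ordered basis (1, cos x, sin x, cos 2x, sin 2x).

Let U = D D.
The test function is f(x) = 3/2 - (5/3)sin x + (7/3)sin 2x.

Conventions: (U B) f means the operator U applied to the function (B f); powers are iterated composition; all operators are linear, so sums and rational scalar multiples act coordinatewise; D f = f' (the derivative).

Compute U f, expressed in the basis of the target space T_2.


D f = -(5/3)cos x + (14/3)cos 2x
D D f = (5/3)sin x - (28/3)sin 2x

g(x) = (5/3)sin x - (28/3)sin 2x


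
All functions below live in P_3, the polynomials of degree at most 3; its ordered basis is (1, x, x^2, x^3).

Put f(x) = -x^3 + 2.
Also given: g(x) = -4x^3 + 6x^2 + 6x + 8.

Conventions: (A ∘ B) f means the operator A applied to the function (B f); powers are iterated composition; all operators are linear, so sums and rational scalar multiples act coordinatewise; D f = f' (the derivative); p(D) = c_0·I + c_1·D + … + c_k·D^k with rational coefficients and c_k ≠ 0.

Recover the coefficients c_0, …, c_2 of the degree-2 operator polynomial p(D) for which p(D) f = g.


p(D) = 4·I − 2·D − D^2, i.e. c_0 = 4, c_1 = -2, c_2 = -1

D^0 f = -x^3 + 2
D^1 f = -3x^2
D^2 f = -6x
matching coefficients of g against c_0 f + c_1 Df + … from the top degree down determines the c_i
solution: c_0 = 4, c_1 = -2, c_2 = -1


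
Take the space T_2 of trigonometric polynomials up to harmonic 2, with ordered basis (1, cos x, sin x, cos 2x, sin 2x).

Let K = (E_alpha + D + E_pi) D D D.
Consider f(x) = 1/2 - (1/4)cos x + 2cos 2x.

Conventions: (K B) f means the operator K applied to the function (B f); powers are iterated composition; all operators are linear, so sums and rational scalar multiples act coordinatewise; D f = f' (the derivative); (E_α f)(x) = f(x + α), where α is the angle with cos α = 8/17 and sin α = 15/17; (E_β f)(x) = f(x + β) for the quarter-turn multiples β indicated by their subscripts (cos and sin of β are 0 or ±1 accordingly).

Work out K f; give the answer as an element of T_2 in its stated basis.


g(x) = -(8/17)cos x + (9/68)sin x + (13088/289)cos 2x + (2048/289)sin 2x

D f = (1/4)sin x - 4sin 2x
D D f = (1/4)cos x - 8cos 2x
D (D D) f = -(1/4)sin x + 16sin 2x
E_alpha D (D D) f = -(15/68)cos x - (2/17)sin x + (3840/289)cos 2x - (2576/289)sin 2x
D D (D D) f = -(1/4)cos x + 32cos 2x
E_pi D (D D) f = (1/4)sin x + 16sin 2x
(E_alpha + D + E_pi) D (D D) f = -(8/17)cos x + (9/68)sin x + (13088/289)cos 2x + (2048/289)sin 2x


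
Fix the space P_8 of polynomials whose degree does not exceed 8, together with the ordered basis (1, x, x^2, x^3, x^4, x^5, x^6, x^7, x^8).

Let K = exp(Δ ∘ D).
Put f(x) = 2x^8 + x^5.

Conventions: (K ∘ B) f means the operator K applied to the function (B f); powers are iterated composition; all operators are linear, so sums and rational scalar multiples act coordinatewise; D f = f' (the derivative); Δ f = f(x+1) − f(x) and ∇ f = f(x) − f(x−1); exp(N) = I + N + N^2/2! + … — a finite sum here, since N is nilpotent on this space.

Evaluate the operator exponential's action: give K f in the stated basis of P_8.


order-1 term: 112x^6 + 336x^5 + 560x^4 + 580x^3 + 366x^2 + 132x + 21
order-2 term: 1680x^4 + 6720x^3 + 11760x^2 + 10140x + 3532
order-3 term: 6720x^2 + 20160x + 16800
order-4 term: 3360
the series for exp(Δ ∘ D) f terminates at order 4
exp(Δ ∘ D) f = 2x^8 + 112x^6 + 337x^5 + 2240x^4 + 7300x^3 + 18846x^2 + 30432x + 23713

g(x) = 2x^8 + 112x^6 + 337x^5 + 2240x^4 + 7300x^3 + 18846x^2 + 30432x + 23713


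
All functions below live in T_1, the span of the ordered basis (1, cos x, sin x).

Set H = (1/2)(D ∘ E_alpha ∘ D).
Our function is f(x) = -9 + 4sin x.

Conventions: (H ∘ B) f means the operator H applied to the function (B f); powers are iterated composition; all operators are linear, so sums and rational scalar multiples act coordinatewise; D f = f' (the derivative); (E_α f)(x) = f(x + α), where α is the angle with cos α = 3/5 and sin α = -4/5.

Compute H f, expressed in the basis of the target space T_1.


D f = 4cos x
E_alpha D f = (12/5)cos x + (16/5)sin x
D E_alpha D f = (16/5)cos x - (12/5)sin x
((1/2)(D ∘ E_alpha ∘ D)) f = (8/5)cos x - (6/5)sin x

the image equals g(x) = (8/5)cos x - (6/5)sin x


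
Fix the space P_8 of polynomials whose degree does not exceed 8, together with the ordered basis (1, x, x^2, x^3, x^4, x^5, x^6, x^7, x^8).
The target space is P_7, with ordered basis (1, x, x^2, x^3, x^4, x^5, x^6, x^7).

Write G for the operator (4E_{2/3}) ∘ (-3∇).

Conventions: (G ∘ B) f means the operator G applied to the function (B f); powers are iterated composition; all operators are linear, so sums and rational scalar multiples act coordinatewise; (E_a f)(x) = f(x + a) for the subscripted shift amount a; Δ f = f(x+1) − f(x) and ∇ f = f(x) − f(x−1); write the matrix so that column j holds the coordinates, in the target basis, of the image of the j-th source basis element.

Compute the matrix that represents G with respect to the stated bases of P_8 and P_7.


image of 1: 0
image of x: -12
image of x^2: -24x - 4
image of x^3: -36x^2 - 12x - 4
image of x^4: -48x^3 - 24x^2 - 16x - 20/9
image of x^5: -60x^4 - 40x^3 - 40x^2 - (100/9)x - 44/27
image of x^6: -72x^5 - 60x^4 - 80x^3 - (100/3)x^2 - (88/9)x - 28/27
image of x^7: -84x^6 - 84x^5 - 140x^4 - (700/9)x^3 - (308/9)x^2 - (196/27)x - 172/243
image of x^8: -96x^7 - 112x^6 - 224x^5 - (1400/9)x^4 - (2464/27)x^3 - (784/27)x^2 - (1376/243)x - 340/729
each image's coordinates form column j of the matrix

the matrix is [[0, -12, -4, -4, -20/9, -44/27, -28/27, -172/243, -340/729]; [0, 0, -24, -12, -16, -100/9, -88/9, -196/27, -1376/243]; [0, 0, 0, -36, -24, -40, -100/3, -308/9, -784/27]; [0, 0, 0, 0, -48, -40, -80, -700/9, -2464/27]; [0, 0, 0, 0, 0, -60, -60, -140, -1400/9]; [0, 0, 0, 0, 0, 0, -72, -84, -224]; [0, 0, 0, 0, 0, 0, 0, -84, -112]; [0, 0, 0, 0, 0, 0, 0, 0, -96]] (rows listed top to bottom)


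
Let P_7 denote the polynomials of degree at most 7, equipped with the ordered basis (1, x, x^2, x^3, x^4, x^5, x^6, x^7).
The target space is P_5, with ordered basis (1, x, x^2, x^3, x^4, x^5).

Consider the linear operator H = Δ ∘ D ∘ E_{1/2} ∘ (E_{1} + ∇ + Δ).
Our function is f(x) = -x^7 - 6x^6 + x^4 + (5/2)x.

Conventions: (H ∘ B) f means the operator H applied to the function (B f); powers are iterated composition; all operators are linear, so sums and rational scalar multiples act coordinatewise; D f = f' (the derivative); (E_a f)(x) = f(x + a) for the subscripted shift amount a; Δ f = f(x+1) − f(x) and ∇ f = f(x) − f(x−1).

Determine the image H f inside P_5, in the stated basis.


g(x) = -42x^5 - 1020x^4 - 6275x^3 - 15858x^2 - (157653/8)x - 38575/4

E_{1} f = -x^7 - 13x^6 - 57x^5 - 124x^4 - 151x^3 - 105x^2 - (73/2)x - 7/2
∇ f = -7x^6 - 15x^5 + 55x^4 - 81x^3 + 63x^2 - 25x + 13/2
Δ f = -7x^6 - 57x^5 - 125x^4 - 151x^3 - 105x^2 - 39x - 7/2
(E_{1} + ∇ + Δ) f = -x^7 - 27x^6 - 129x^5 - 194x^4 - 383x^3 - 147x^2 - (201/2)x - 1/2
E_{1/2} (E_{1} + ∇ + Δ) f = -x^7 - (61/2)x^6 - (861/4)x^5 - (4977/8)x^4 - (18611/16)x^3 - (38391/32)x^2 - (43343/64)x - 19451/128
D E_{1/2} (E_{1} + ∇ + Δ) f = -7x^6 - 183x^5 - (4305/4)x^4 - (4977/2)x^3 - (55833/16)x^2 - (38391/16)x - 43343/64
Δ (D ∘ E_{1/2} ∘ (E_{1} + ∇ + Δ)) f = -42x^5 - 1020x^4 - 6275x^3 - 15858x^2 - (157653/8)x - 38575/4


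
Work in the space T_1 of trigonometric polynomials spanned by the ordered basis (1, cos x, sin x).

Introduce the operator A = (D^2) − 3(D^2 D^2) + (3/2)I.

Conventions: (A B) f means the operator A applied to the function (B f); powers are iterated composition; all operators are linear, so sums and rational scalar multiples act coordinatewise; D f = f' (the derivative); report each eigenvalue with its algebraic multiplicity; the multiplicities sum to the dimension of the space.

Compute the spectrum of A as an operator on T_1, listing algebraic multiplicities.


image of 1: 3/2
image of cos x: -(5/2)cos x
image of sin x: -(5/2)sin x
the matrix is diagonal; its diagonal is (3/2, -5/2, -5/2)
for a triangular matrix the eigenvalues are the diagonal entries, with algebraic multiplicity their repetition count

λ = -5/2 (multiplicity 2), λ = 3/2 (multiplicity 1)


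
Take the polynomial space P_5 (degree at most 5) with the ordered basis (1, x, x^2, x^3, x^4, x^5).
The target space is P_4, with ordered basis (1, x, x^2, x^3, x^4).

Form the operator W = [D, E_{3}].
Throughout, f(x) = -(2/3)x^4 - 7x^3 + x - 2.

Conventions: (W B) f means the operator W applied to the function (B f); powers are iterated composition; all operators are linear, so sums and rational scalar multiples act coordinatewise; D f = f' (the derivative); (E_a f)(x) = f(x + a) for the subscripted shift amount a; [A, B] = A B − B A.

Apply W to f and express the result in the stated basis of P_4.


g(x) = 0

E_{3} f = -(2/3)x^4 - 15x^3 - 99x^2 - 260x - 242
D E_{3} f = -(8/3)x^3 - 45x^2 - 198x - 260
D f = -(8/3)x^3 - 21x^2 + 1
E_{3} D f = -(8/3)x^3 - 45x^2 - 198x - 260
[D, E_{3}] f = 0


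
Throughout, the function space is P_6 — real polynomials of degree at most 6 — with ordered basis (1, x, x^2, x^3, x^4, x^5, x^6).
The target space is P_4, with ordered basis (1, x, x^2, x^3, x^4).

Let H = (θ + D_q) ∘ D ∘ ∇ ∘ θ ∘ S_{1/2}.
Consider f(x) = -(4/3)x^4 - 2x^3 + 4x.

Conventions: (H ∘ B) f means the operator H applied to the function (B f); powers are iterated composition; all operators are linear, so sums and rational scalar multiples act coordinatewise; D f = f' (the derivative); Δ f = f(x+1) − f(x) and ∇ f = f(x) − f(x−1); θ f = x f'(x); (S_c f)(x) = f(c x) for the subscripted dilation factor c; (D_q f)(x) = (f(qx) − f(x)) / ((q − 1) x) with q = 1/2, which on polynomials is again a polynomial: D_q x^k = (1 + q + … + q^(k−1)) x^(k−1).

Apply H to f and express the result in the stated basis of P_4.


S_{1/2} f = -(1/12)x^4 - (1/4)x^3 + 2x
θ S_{1/2} f = -(1/3)x^4 - (3/4)x^3 + 2x
∇ θ S_{1/2} f = -(4/3)x^3 - (1/4)x^2 + (11/12)x + 19/12
D (∇ ∘ θ ∘ S_{1/2}) f = -4x^2 - (1/2)x + 11/12
θ D (∇ ∘ θ ∘ S_{1/2}) f = -8x^2 - (1/2)x
D_q D (∇ ∘ θ ∘ S_{1/2}) f = -6x - 1/2
(θ + D_q) D (∇ ∘ θ ∘ S_{1/2}) f = -8x^2 - (13/2)x - 1/2

g(x) = -8x^2 - (13/2)x - 1/2


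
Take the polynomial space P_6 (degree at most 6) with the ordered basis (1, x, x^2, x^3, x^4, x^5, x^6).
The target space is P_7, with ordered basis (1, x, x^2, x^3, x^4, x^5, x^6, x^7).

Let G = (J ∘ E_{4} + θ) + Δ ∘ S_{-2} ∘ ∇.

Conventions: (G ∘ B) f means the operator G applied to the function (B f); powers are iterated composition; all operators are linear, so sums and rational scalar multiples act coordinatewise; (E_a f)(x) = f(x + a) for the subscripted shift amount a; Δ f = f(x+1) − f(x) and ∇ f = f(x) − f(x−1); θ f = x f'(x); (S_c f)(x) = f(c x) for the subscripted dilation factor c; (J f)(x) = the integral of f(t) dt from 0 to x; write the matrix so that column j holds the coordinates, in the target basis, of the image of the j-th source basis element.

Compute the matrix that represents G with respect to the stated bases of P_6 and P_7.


image of 1: x
image of x: (1/2)x^2 + 5x
image of x^2: (1/3)x^3 + 6x^2 + 16x - 4
image of x^3: (1/4)x^4 + 7x^3 + 24x^2 + 88x + 18
image of x^4: (1/5)x^5 + 8x^4 + 32x^3 + 32x^2 + 112x - 64
image of x^5: (1/6)x^6 + 9x^5 + 40x^4 + (1600/3)x^3 + 1360x^2 + 1664x + 210
image of x^6: (1/7)x^7 + 10x^6 + 48x^5 - 640x^4 - 1600x^3 - 768x^2 + 1576x - 664
each image's coordinates form column j of the matrix

the matrix is [[0, 0, -4, 18, -64, 210, -664]; [1, 5, 16, 88, 112, 1664, 1576]; [0, 1/2, 6, 24, 32, 1360, -768]; [0, 0, 1/3, 7, 32, 1600/3, -1600]; [0, 0, 0, 1/4, 8, 40, -640]; [0, 0, 0, 0, 1/5, 9, 48]; [0, 0, 0, 0, 0, 1/6, 10]; [0, 0, 0, 0, 0, 0, 1/7]] (rows listed top to bottom)


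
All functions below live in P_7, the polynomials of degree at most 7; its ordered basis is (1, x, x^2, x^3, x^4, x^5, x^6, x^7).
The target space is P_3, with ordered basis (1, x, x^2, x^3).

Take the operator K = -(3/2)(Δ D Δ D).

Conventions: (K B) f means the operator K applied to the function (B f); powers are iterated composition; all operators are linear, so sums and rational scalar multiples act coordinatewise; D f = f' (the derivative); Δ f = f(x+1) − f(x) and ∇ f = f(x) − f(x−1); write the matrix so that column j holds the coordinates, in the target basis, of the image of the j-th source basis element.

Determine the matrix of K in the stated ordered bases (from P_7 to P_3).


image of 1: 0
image of x: 0
image of x^2: 0
image of x^3: 0
image of x^4: -36
image of x^5: -180x - 180
image of x^6: -540x^2 - 1080x - 630
image of x^7: -1260x^3 - 3780x^2 - 4410x - 1890
each image's coordinates form column j of the matrix

the matrix is [[0, 0, 0, 0, -36, -180, -630, -1890]; [0, 0, 0, 0, 0, -180, -1080, -4410]; [0, 0, 0, 0, 0, 0, -540, -3780]; [0, 0, 0, 0, 0, 0, 0, -1260]] (rows listed top to bottom)


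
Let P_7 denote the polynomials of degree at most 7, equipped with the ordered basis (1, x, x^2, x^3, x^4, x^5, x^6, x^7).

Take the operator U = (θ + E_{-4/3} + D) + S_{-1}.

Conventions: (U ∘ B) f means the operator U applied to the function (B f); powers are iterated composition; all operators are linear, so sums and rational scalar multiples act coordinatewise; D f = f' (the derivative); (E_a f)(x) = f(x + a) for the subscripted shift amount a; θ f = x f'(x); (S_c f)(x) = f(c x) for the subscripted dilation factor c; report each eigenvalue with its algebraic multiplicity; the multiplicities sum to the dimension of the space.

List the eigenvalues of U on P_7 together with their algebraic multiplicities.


λ = 1 (multiplicity 1), λ = 2 (multiplicity 1), λ = 3 (multiplicity 1), λ = 4 (multiplicity 1), λ = 5 (multiplicity 1), λ = 6 (multiplicity 1), λ = 7 (multiplicity 1), λ = 8 (multiplicity 1)

image of 1: 2
image of x: x - 1/3
image of x^2: 4x^2 - (2/3)x + 16/9
image of x^3: 3x^3 - x^2 + (16/3)x - 64/27
image of x^4: 6x^4 - (4/3)x^3 + (32/3)x^2 - (256/27)x + 256/81
image of x^5: 5x^5 - (5/3)x^4 + (160/9)x^3 - (640/27)x^2 + (1280/81)x - 1024/243
image of x^6: 8x^6 - 2x^5 + (80/3)x^4 - (1280/27)x^3 + (1280/27)x^2 - (2048/81)x + 4096/729
image of x^7: 7x^7 - (7/3)x^6 + (112/3)x^5 - (2240/27)x^4 + (8960/81)x^3 - (7168/81)x^2 + (28672/729)x - 16384/2187
the matrix is upper triangular; its diagonal is (2, 1, 4, 3, 6, 5, 8, 7)
for a triangular matrix the eigenvalues are the diagonal entries, with algebraic multiplicity their repetition count


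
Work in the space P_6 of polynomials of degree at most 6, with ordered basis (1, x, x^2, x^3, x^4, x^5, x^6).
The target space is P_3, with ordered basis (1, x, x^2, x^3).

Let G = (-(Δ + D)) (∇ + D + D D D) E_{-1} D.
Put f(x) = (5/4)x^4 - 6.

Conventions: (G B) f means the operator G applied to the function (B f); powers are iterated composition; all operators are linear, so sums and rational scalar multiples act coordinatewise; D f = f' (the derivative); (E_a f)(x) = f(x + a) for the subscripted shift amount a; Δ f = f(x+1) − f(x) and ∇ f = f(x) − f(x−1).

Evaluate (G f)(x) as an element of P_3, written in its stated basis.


D f = 5x^3
E_{-1} D f = 5x^3 - 15x^2 + 15x - 5
∇ (E_{-1} D) f = 15x^2 - 45x + 35
D (E_{-1} D) f = 15x^2 - 30x + 15
D (E_{-1} D) f = 15x^2 - 30x + 15
D D (E_{-1} D) f = 30x - 30
D D D (E_{-1} D) f = 30
(∇ + D + D D D) (E_{-1} D) f = 30x^2 - 75x + 80
Δ (∇ + D + D D D) (E_{-1} D) f = 60x - 45
D (∇ + D + D D D) (E_{-1} D) f = 60x - 75
(Δ + D) (∇ + D + D D D) (E_{-1} D) f = 120x - 120
(-(Δ + D)) (∇ + D + D D D) (E_{-1} D) f = -120x + 120

the result is g(x) = -120x + 120


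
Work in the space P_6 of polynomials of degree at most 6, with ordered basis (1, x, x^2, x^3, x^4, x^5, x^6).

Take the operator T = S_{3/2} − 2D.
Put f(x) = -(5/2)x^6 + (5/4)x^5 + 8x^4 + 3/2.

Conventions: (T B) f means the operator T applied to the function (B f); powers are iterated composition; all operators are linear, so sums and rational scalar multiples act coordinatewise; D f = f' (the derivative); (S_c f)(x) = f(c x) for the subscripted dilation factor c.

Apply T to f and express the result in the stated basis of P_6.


S_{3/2} f = -(3645/128)x^6 + (1215/128)x^5 + (81/2)x^4 + 3/2
D f = -15x^5 + (25/4)x^4 + 32x^3
(-2D) f = 30x^5 - (25/2)x^4 - 64x^3
(S_{3/2} − 2D) f = -(3645/128)x^6 + (5055/128)x^5 + 28x^4 - 64x^3 + 3/2

g(x) = -(3645/128)x^6 + (5055/128)x^5 + 28x^4 - 64x^3 + 3/2


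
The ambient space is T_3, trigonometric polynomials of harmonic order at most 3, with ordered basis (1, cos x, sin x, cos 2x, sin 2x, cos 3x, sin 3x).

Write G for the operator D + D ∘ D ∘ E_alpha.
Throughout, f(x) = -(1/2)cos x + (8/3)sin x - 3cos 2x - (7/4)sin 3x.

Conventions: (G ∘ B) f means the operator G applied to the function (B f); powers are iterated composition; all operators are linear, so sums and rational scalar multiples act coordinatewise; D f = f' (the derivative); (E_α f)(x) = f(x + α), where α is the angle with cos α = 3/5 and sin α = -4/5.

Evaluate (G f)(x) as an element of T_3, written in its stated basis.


the image equals g(x) = (51/10)cos x - (7/10)sin x - (84/25)cos 2x + (438/25)sin 2x - (5397/500)cos 3x - (7371/500)sin 3x

D f = (8/3)cos x + (1/2)sin x + 6sin 2x - (21/4)cos 3x
E_alpha f = -(73/30)cos x + (6/5)sin x + (21/25)cos 2x - (72/25)sin 2x + (77/125)cos 3x + (819/500)sin 3x
D E_alpha f = (6/5)cos x + (73/30)sin x - (144/25)cos 2x - (42/25)sin 2x + (2457/500)cos 3x - (231/125)sin 3x
D D E_alpha f = (73/30)cos x - (6/5)sin x - (84/25)cos 2x + (288/25)sin 2x - (693/125)cos 3x - (7371/500)sin 3x
(D + D ∘ D ∘ E_alpha) f = (51/10)cos x - (7/10)sin x - (84/25)cos 2x + (438/25)sin 2x - (5397/500)cos 3x - (7371/500)sin 3x


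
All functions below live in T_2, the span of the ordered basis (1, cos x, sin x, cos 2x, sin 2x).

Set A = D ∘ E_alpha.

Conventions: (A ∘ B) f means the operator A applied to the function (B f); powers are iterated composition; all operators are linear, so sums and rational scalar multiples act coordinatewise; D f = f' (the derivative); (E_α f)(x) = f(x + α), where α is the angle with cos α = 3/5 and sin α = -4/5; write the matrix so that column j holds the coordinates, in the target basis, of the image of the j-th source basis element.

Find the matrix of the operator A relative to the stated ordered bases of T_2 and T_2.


image of 1: 0
image of cos x: (4/5)cos x - (3/5)sin x
image of sin x: (3/5)cos x + (4/5)sin x
image of cos 2x: (48/25)cos 2x + (14/25)sin 2x
image of sin 2x: -(14/25)cos 2x + (48/25)sin 2x
each image's coordinates form column j of the matrix

the matrix is [[0, 0, 0, 0, 0]; [0, 4/5, 3/5, 0, 0]; [0, -3/5, 4/5, 0, 0]; [0, 0, 0, 48/25, -14/25]; [0, 0, 0, 14/25, 48/25]] (rows listed top to bottom)


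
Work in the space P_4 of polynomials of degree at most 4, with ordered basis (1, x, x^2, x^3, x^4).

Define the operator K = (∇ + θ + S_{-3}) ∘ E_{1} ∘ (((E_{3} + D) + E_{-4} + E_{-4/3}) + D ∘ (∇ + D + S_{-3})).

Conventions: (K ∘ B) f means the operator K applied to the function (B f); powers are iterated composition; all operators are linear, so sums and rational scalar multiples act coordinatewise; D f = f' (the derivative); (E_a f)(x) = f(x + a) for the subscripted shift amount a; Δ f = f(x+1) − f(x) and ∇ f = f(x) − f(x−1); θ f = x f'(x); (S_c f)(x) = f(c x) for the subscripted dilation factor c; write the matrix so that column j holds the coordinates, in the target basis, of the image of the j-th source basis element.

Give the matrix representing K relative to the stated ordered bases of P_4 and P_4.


the matrix is [[3, 5/3, 607/9, -586/27, 82447/81]; [0, -6, -110/3, -71/3, -26956/27]; [0, 0, 33, -827, 41158/3]; [0, 0, 0, -72, -7924]; [0, 0, 0, 0, 255]] (rows listed top to bottom)

image of 1: 3
image of x: -6x + 5/3
image of x^2: 33x^2 - (110/3)x + 607/9
image of x^3: -72x^3 - 827x^2 - (71/3)x - 586/27
image of x^4: 255x^4 - 7924x^3 + (41158/3)x^2 - (26956/27)x + 82447/81
each image's coordinates form column j of the matrix


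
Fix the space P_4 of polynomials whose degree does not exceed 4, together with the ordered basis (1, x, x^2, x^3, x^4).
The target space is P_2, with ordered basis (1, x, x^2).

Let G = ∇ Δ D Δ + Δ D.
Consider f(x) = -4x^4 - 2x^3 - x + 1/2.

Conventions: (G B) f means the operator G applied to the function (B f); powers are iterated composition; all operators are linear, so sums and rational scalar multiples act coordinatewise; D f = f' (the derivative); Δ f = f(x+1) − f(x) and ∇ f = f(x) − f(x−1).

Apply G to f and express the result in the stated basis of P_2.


g(x) = -48x^2 - 60x - 118

Δ f = -16x^3 - 30x^2 - 22x - 7
D Δ f = -48x^2 - 60x - 22
Δ (D Δ) f = -96x - 108
∇ Δ (D Δ) f = -96
D f = -16x^3 - 6x^2 - 1
Δ D f = -48x^2 - 60x - 22
(∇ Δ D Δ + Δ D) f = -48x^2 - 60x - 118


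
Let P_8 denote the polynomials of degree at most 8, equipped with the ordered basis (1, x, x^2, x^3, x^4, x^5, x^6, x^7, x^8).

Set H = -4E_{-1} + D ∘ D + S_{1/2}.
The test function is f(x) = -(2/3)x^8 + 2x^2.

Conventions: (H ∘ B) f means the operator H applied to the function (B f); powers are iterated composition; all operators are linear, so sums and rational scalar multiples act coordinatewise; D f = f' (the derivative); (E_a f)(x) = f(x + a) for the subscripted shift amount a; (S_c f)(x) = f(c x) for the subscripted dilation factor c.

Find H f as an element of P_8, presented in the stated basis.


E_{-1} f = -(2/3)x^8 + (16/3)x^7 - (56/3)x^6 + (112/3)x^5 - (140/3)x^4 + (112/3)x^3 - (50/3)x^2 + (4/3)x + 4/3
(-4E_{-1}) f = (8/3)x^8 - (64/3)x^7 + (224/3)x^6 - (448/3)x^5 + (560/3)x^4 - (448/3)x^3 + (200/3)x^2 - (16/3)x - 16/3
D f = -(16/3)x^7 + 4x
D D f = -(112/3)x^6 + 4
S_{1/2} f = -(1/384)x^8 + (1/2)x^2
(-4E_{-1} + D ∘ D + S_{1/2}) f = (341/128)x^8 - (64/3)x^7 + (112/3)x^6 - (448/3)x^5 + (560/3)x^4 - (448/3)x^3 + (403/6)x^2 - (16/3)x - 4/3

the result is g(x) = (341/128)x^8 - (64/3)x^7 + (112/3)x^6 - (448/3)x^5 + (560/3)x^4 - (448/3)x^3 + (403/6)x^2 - (16/3)x - 4/3


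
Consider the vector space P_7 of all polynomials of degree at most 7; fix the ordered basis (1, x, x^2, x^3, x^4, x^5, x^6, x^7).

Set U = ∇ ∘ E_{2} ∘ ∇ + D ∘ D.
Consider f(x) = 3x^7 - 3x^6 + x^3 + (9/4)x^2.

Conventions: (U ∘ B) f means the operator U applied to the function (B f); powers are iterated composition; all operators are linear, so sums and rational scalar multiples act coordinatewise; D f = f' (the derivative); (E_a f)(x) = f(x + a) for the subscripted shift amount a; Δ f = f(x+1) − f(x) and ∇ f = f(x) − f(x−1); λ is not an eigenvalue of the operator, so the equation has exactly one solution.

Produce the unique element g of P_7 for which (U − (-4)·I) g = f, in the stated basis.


write g with unknown coordinates in the stated basis and equate coefficients in (U − (-4)·I) g = f
solving from the highest basis element down gives g = (3/4)x^7 - (3/4)x^6 - (63/4)x^5 - (225/8)x^4 + (707/8)x^3 + (5229/16)x^2 + (1053/8)x - 4077/16
check: U g = 63x^5 + (225/2)x^4 - (705/2)x^3 - 1305x^2 - (1053/2)x + 4077/4
so U g − (-4)·g = 3x^7 - 3x^6 + x^3 + (9/4)x^2 = f ✓

g(x) = (3/4)x^7 - (3/4)x^6 - (63/4)x^5 - (225/8)x^4 + (707/8)x^3 + (5229/16)x^2 + (1053/8)x - 4077/16


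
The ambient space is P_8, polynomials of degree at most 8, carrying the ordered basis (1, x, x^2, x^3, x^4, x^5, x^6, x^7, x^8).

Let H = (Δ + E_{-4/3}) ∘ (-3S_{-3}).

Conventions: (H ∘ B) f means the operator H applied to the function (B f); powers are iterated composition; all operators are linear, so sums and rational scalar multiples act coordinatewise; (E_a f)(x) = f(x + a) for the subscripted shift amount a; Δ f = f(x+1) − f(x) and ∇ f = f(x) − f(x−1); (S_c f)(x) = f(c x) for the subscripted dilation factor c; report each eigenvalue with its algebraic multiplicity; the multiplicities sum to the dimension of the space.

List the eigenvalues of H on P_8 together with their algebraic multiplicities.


λ = -19683 (multiplicity 1), λ = -2187 (multiplicity 1), λ = -243 (multiplicity 1), λ = -27 (multiplicity 1), λ = -3 (multiplicity 1), λ = 9 (multiplicity 1), λ = 81 (multiplicity 1), λ = 729 (multiplicity 1), λ = 6561 (multiplicity 1)

image of 1: -3
image of x: 9x - 3
image of x^2: -27x^2 + 18x - 75
image of x^3: 81x^3 - 81x^2 + 675x - 111
image of x^4: -243x^4 + 324x^3 - 4050x^2 + 1332x - 1011
image of x^5: 729x^5 - 1215x^4 + 20250x^3 - 9990x^2 + 15165x - 2343
image of x^6: -2187x^6 + 4374x^5 - 91125x^4 + 59940x^3 - 136485x^2 + 42174x - 14475
image of x^7: 6561x^7 - 15309x^6 + 382725x^5 - 314685x^4 + 955395x^3 - 442827x^2 + 303975x - 42591
image of x^8: -19683x^8 + 52488x^7 - 1530900x^6 + 1510488x^5 - 5732370x^4 + 3542616x^3 - 3647700x^2 + 1022184x - 216291
the matrix is upper triangular; its diagonal is (-3, 9, -27, 81, -243, 729, -2187, 6561, -19683)
for a triangular matrix the eigenvalues are the diagonal entries, with algebraic multiplicity their repetition count


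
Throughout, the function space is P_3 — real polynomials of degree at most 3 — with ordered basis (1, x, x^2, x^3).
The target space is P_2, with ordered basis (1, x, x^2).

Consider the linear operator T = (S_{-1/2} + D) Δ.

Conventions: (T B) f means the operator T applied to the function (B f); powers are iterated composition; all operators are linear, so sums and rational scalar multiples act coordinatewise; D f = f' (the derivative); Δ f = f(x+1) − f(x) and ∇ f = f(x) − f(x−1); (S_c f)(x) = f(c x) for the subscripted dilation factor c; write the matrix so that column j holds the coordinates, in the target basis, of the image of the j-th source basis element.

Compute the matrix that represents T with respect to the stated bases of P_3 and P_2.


image of 1: 0
image of x: 1
image of x^2: -x + 3
image of x^3: (3/4)x^2 + (9/2)x + 4
each image's coordinates form column j of the matrix

the matrix is [[0, 1, 3, 4]; [0, 0, -1, 9/2]; [0, 0, 0, 3/4]] (rows listed top to bottom)


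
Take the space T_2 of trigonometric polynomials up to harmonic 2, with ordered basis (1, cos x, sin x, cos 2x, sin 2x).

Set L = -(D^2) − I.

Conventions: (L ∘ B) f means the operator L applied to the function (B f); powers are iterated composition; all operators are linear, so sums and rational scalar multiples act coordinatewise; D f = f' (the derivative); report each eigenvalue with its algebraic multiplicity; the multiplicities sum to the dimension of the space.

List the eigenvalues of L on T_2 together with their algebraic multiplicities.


λ = -1 (multiplicity 1), λ = 0 (multiplicity 2), λ = 3 (multiplicity 2)

image of 1: -1
image of cos x: 0
image of sin x: 0
image of cos 2x: 3cos 2x
image of sin 2x: 3sin 2x
the matrix is diagonal; its diagonal is (-1, 0, 0, 3, 3)
for a triangular matrix the eigenvalues are the diagonal entries, with algebraic multiplicity their repetition count


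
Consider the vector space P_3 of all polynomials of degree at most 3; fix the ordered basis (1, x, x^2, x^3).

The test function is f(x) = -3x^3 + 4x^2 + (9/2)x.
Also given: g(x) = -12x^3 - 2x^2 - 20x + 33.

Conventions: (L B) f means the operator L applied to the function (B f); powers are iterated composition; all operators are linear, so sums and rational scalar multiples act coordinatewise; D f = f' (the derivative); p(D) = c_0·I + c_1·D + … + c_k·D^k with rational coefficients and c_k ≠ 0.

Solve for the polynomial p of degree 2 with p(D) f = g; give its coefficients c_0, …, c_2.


p(D) = 4·I + 2·D + 3·D^2, i.e. c_0 = 4, c_1 = 2, c_2 = 3

D^0 f = -3x^3 + 4x^2 + (9/2)x
D^1 f = -9x^2 + 8x + 9/2
D^2 f = -18x + 8
matching coefficients of g against c_0 f + c_1 Df + … from the top degree down determines the c_i
solution: c_0 = 4, c_1 = 2, c_2 = 3


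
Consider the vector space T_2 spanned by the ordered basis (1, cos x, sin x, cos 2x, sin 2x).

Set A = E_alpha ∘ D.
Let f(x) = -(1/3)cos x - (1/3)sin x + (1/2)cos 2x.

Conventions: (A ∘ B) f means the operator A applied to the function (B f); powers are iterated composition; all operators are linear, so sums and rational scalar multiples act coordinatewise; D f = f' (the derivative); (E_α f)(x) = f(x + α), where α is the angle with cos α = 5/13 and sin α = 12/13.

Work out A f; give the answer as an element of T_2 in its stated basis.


D f = -(1/3)cos x + (1/3)sin x - sin 2x
E_alpha D f = (7/39)cos x + (17/39)sin x - (120/169)cos 2x + (119/169)sin 2x

the image equals g(x) = (7/39)cos x + (17/39)sin x - (120/169)cos 2x + (119/169)sin 2x


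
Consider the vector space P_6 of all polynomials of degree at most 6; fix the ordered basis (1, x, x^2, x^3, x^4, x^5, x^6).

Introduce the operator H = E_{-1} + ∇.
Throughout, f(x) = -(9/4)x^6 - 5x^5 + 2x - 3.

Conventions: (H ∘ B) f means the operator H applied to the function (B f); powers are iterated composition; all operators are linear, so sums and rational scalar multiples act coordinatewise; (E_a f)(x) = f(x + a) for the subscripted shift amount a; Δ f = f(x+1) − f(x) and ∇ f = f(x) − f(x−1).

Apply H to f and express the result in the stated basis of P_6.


E_{-1} f = -(9/4)x^6 + (17/2)x^5 - (35/4)x^4 - 5x^3 + (65/4)x^2 - (19/2)x - 9/4
∇ f = -(27/2)x^5 + (35/4)x^4 + 5x^3 - (65/4)x^2 + (23/2)x - 3/4
(E_{-1} + ∇) f = -(9/4)x^6 - 5x^5 + 2x - 3

the result is g(x) = -(9/4)x^6 - 5x^5 + 2x - 3


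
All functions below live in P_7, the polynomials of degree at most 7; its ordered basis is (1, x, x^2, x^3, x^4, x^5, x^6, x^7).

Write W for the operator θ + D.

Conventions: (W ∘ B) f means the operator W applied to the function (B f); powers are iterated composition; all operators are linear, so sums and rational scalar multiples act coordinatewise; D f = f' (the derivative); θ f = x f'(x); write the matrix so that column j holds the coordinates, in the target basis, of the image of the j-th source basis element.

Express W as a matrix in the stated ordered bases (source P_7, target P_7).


the matrix is [[0, 1, 0, 0, 0, 0, 0, 0]; [0, 1, 2, 0, 0, 0, 0, 0]; [0, 0, 2, 3, 0, 0, 0, 0]; [0, 0, 0, 3, 4, 0, 0, 0]; [0, 0, 0, 0, 4, 5, 0, 0]; [0, 0, 0, 0, 0, 5, 6, 0]; [0, 0, 0, 0, 0, 0, 6, 7]; [0, 0, 0, 0, 0, 0, 0, 7]] (rows listed top to bottom)

image of 1: 0
image of x: x + 1
image of x^2: 2x^2 + 2x
image of x^3: 3x^3 + 3x^2
image of x^4: 4x^4 + 4x^3
image of x^5: 5x^5 + 5x^4
image of x^6: 6x^6 + 6x^5
image of x^7: 7x^7 + 7x^6
each image's coordinates form column j of the matrix


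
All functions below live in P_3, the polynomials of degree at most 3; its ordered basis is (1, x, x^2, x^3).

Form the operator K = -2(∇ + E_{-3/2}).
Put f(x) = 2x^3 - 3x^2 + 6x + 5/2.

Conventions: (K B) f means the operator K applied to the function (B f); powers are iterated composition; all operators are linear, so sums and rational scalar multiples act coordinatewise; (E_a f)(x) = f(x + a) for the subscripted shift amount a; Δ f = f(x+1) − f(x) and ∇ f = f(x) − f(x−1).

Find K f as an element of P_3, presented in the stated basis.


g(x) = -4x^3 + 12x^2 - 33x + 18

∇ f = 6x^2 - 12x + 11
E_{-3/2} f = 2x^3 - 12x^2 + (57/2)x - 20
(∇ + E_{-3/2}) f = 2x^3 - 6x^2 + (33/2)x - 9
(-2(∇ + E_{-3/2})) f = -4x^3 + 12x^2 - 33x + 18


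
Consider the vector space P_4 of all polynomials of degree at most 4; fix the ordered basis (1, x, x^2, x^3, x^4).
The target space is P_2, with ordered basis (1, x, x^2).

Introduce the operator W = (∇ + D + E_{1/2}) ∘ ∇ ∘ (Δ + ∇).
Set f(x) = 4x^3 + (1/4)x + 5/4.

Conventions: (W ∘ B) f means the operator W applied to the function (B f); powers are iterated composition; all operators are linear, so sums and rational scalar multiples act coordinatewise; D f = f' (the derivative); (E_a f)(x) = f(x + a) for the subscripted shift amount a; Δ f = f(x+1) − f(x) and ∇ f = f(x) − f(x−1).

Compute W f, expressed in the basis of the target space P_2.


Δ f = 12x^2 + 12x + 17/4
∇ f = 12x^2 - 12x + 17/4
(Δ + ∇) f = 24x^2 + 17/2
∇ (Δ + ∇) f = 48x - 24
∇ ∇ (Δ + ∇) f = 48
D ∇ (Δ + ∇) f = 48
E_{1/2} ∇ (Δ + ∇) f = 48x
(∇ + D + E_{1/2}) ∇ (Δ + ∇) f = 48x + 96

the image equals g(x) = 48x + 96


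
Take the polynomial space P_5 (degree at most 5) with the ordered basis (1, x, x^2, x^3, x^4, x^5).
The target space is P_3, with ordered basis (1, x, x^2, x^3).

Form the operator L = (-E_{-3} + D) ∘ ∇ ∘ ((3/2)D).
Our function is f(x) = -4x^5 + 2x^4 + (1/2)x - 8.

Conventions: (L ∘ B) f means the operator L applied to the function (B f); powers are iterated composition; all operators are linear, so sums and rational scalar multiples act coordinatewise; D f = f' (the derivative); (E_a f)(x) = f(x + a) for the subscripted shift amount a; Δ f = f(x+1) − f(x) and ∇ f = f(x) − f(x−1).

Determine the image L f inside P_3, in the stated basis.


D f = -20x^4 + 8x^3 + 1/2
((3/2)D) f = -30x^4 + 12x^3 + 3/4
∇ ((3/2)D) f = -120x^3 + 216x^2 - 156x + 42
E_{-3} ∇ ((3/2)D) f = -120x^3 + 1296x^2 - 4692x + 5694
(-E_{-3}) ∇ ((3/2)D) f = 120x^3 - 1296x^2 + 4692x - 5694
D ∇ ((3/2)D) f = -360x^2 + 432x - 156
(-E_{-3} + D) ∇ ((3/2)D) f = 120x^3 - 1656x^2 + 5124x - 5850

the result is g(x) = 120x^3 - 1656x^2 + 5124x - 5850


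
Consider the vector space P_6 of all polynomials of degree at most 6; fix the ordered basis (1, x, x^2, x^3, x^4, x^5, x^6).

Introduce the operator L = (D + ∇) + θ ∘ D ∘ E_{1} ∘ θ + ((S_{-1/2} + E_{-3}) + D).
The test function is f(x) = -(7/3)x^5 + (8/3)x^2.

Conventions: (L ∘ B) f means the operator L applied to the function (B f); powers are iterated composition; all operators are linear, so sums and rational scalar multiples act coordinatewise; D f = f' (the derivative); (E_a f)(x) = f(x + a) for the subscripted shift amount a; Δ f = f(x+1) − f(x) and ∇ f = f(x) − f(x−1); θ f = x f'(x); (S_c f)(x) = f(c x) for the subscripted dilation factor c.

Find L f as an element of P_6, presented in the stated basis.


g(x) = -(217/96)x^5 - (700/3)x^4 - (2660/3)x^3 - 90x^2 - 1156x + 586

D f = -(35/3)x^4 + (16/3)x
∇ f = -(35/3)x^4 + (70/3)x^3 - (70/3)x^2 + 17x - 5
(D + ∇) f = -(70/3)x^4 + (70/3)x^3 - (70/3)x^2 + (67/3)x - 5
θ f = -(35/3)x^5 + (16/3)x^2
E_{1} θ f = -(35/3)x^5 - (175/3)x^4 - (350/3)x^3 - (334/3)x^2 - (143/3)x - 19/3
D (E_{1} ∘ θ) f = -(175/3)x^4 - (700/3)x^3 - 350x^2 - (668/3)x - 143/3
θ D (E_{1} ∘ θ) f = -(700/3)x^4 - 700x^3 - 700x^2 - (668/3)x
S_{-1/2} f = (7/96)x^5 + (2/3)x^2
E_{-3} f = -(7/3)x^5 + 35x^4 - 210x^3 + (1898/3)x^2 - 961x + 591
(S_{-1/2} + E_{-3}) f = -(217/96)x^5 + 35x^4 - 210x^3 + (1900/3)x^2 - 961x + 591
D f = -(35/3)x^4 + (16/3)x
((S_{-1/2} + E_{-3}) + D) f = -(217/96)x^5 + (70/3)x^4 - 210x^3 + (1900/3)x^2 - (2867/3)x + 591
((D + ∇) + θ ∘ D ∘ E_{1} ∘ θ + ((S_{-1/2} + E_{-3}) + D)) f = -(217/96)x^5 - (700/3)x^4 - (2660/3)x^3 - 90x^2 - 1156x + 586


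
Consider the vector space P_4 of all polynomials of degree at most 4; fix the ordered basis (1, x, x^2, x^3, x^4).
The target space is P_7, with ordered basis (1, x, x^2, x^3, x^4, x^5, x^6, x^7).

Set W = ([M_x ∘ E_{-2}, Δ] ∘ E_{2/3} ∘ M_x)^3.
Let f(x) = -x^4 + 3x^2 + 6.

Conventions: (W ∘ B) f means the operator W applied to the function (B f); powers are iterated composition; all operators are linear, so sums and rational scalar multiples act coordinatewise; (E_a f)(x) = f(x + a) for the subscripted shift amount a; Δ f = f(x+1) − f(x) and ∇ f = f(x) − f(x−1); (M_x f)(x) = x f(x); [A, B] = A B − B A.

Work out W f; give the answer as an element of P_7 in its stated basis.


the image equals g(x) = x^7 - 6x^6 + (110/9)x^5 - (82/9)x^4 - (67/9)x^3 + (160/9)x^2 - (92/9)x + 16/9

M_x f = -x^5 + 3x^3 + 6x
E_{2/3} M_x f = -x^5 - (10/3)x^4 - (13/9)x^3 + (82/27)x^2 + (730/81)x + 1156/243
Δ (E_{2/3} ∘ M_x) f = -5x^4 - (70/3)x^3 - (103/3)x^2 - (448/27)x + 508/81
E_{-2} Δ (E_{2/3} ∘ M_x) f = -5x^4 + (50/3)x^3 - (43/3)x^2 + (20/27)x + 712/81
M_x E_{-2} Δ (E_{2/3} ∘ M_x) f = -5x^5 + (50/3)x^4 - (43/3)x^3 + (20/27)x^2 + (712/81)x
E_{-2} (E_{2/3} ∘ M_x) f = -x^5 + (20/3)x^4 - (133/9)x^3 + (316/27)x^2 + (502/81)x - 2648/243
M_x E_{-2} (E_{2/3} ∘ M_x) f = -x^6 + (20/3)x^5 - (133/9)x^4 + (316/27)x^3 + (502/81)x^2 - (2648/243)x
Δ (M_x ∘ E_{-2}) (E_{2/3} ∘ M_x) f = -6x^5 + (55/3)x^4 - (112/9)x^3 - (17/9)x^2 + (1274/81)x - 512/243
[M_x ∘ E_{-2}, Δ] (E_{2/3} ∘ M_x) f = x^5 - (5/3)x^4 - (17/9)x^3 + (71/27)x^2 - (562/81)x + 512/243
M_x ([M_x ∘ E_{-2}, Δ] ∘ E_{2/3} ∘ M_x) f = x^6 - (5/3)x^5 - (17/9)x^4 + (71/27)x^3 - (562/81)x^2 + (512/243)x
E_{2/3} M_x ([M_x ∘ E_{-2}, Δ] ∘ E_{2/3} ∘ M_x) f = x^6 + (7/3)x^5 - (7/9)x^4 - (35/9)x^3 - (704/81)x^2 - (1636/243)x - 1024/729
Δ (E_{2/3} ∘ M_x) ([M_x ∘ E_{-2}, Δ] ∘ E_{2/3} ∘ M_x) f = 6x^5 + (80/3)x^4 + (362/9)x^3 + 22x^2 - (1174/81)x - 4072/243
E_{-2} Δ (E_{2/3} ∘ M_x) ([M_x ∘ E_{-2}, Δ] ∘ E_{2/3} ∘ M_x) f = 6x^5 - (100/3)x^4 + (602/9)x^3 - (178/3)x^2 + (554/81)x + 3188/243
M_x E_{-2} Δ (E_{2/3} ∘ M_x) ([M_x ∘ E_{-2}, Δ] ∘ E_{2/3} ∘ M_x) f = 6x^6 - (100/3)x^5 + (602/9)x^4 - (178/3)x^3 + (554/81)x^2 + (3188/243)x
E_{-2} (E_{2/3} ∘ M_x) ([M_x ∘ E_{-2}, Δ] ∘ E_{2/3} ∘ M_x) f = x^6 - (29/3)x^5 + (323/9)x^4 - (193/3)x^3 + (3994/81)x^2 + (224/243)x - 10720/729
M_x E_{-2} (E_{2/3} ∘ M_x) ([M_x ∘ E_{-2}, Δ] ∘ E_{2/3} ∘ M_x) f = x^7 - (29/3)x^6 + (323/9)x^5 - (193/3)x^4 + (3994/81)x^3 + (224/243)x^2 - (10720/729)x
Δ (M_x ∘ E_{-2}) (E_{2/3} ∘ M_x) ([M_x ∘ E_{-2}, Δ] ∘ E_{2/3} ∘ M_x) f = 7x^6 - 37x^5 + (625/9)x^4 - (511/9)x^3 - (86/27)x^2 + (5074/243)x - 1156/729
[M_x ∘ E_{-2}, Δ] (E_{2/3} ∘ M_x) ([M_x ∘ E_{-2}, Δ] ∘ E_{2/3} ∘ M_x) f = -x^6 + (11/3)x^5 - (23/9)x^4 - (23/9)x^3 + (812/81)x^2 - (1886/243)x + 1156/729
M_x ([M_x ∘ E_{-2}, Δ] ∘ E_{2/3} ∘ M_x) ([M_x ∘ E_{-2}, Δ] ∘ E_{2/3} ∘ M_x) f = -x^7 + (11/3)x^6 - (23/9)x^5 - (23/9)x^4 + (812/81)x^3 - (1886/243)x^2 + (1156/729)x
E_{2/3} M_x ([M_x ∘ E_{-2}, Δ] ∘ E_{2/3} ∘ M_x) ([M_x ∘ E_{-2}, Δ] ∘ E_{2/3} ∘ M_x) f = -x^7 - x^6 + (25/9)x^5 + 3x^4 + (20/3)x^3 + 6x^2 + (4/3)x
Δ (E_{2/3} ∘ M_x) ([M_x ∘ E_{-2}, Δ] ∘ E_{2/3} ∘ M_x) ([M_x ∘ E_{-2}, Δ] ∘ E_{2/3} ∘ M_x) f = -7x^6 - 27x^5 - (325/9)x^4 - (137/9)x^3 + (268/9)x^2 + (404/9)x + 160/9
E_{-2} Δ (E_{2/3} ∘ M_x) ([M_x ∘ E_{-2}, Δ] ∘ E_{2/3} ∘ M_x) ([M_x ∘ E_{-2}, Δ] ∘ E_{2/3} ∘ M_x) f = -7x^6 + 57x^5 - (1675/9)x^4 + (941/3)x^3 - (2390/9)x^2 + (248/3)x + 64/9
M_x E_{-2} Δ (E_{2/3} ∘ M_x) ([M_x ∘ E_{-2}, Δ] ∘ E_{2/3} ∘ M_x) ([M_x ∘ E_{-2}, Δ] ∘ E_{2/3} ∘ M_x) f = -7x^7 + 57x^6 - (1675/9)x^5 + (941/3)x^4 - (2390/9)x^3 + (248/3)x^2 + (64/9)x
E_{-2} (E_{2/3} ∘ M_x) ([M_x ∘ E_{-2}, Δ] ∘ E_{2/3} ∘ M_x) ([M_x ∘ E_{-2}, Δ] ∘ E_{2/3} ∘ M_x) f = -x^7 + 13x^6 - (623/9)x^5 + (1757/9)x^4 - (2756/9)x^3 + (2230/9)x^2 - (652/9)x - 80/9
M_x E_{-2} (E_{2/3} ∘ M_x) ([M_x ∘ E_{-2}, Δ] ∘ E_{2/3} ∘ M_x) ([M_x ∘ E_{-2}, Δ] ∘ E_{2/3} ∘ M_x) f = -x^8 + 13x^7 - (623/9)x^6 + (1757/9)x^5 - (2756/9)x^4 + (2230/9)x^3 - (652/9)x^2 - (80/9)x
Δ (M_x ∘ E_{-2}) (E_{2/3} ∘ M_x) ([M_x ∘ E_{-2}, Δ] ∘ E_{2/3} ∘ M_x) ([M_x ∘ E_{-2}, Δ] ∘ E_{2/3} ∘ M_x) f = -8x^7 + 63x^6 - (595/3)x^5 + (2905/9)x^4 - (2323/9)x^3 + (584/9)x^2 + (52/3)x - 16/9
[M_x ∘ E_{-2}, Δ] (E_{2/3} ∘ M_x) ([M_x ∘ E_{-2}, Δ] ∘ E_{2/3} ∘ M_x) ([M_x ∘ E_{-2}, Δ] ∘ E_{2/3} ∘ M_x) f = x^7 - 6x^6 + (110/9)x^5 - (82/9)x^4 - (67/9)x^3 + (160/9)x^2 - (92/9)x + 16/9
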